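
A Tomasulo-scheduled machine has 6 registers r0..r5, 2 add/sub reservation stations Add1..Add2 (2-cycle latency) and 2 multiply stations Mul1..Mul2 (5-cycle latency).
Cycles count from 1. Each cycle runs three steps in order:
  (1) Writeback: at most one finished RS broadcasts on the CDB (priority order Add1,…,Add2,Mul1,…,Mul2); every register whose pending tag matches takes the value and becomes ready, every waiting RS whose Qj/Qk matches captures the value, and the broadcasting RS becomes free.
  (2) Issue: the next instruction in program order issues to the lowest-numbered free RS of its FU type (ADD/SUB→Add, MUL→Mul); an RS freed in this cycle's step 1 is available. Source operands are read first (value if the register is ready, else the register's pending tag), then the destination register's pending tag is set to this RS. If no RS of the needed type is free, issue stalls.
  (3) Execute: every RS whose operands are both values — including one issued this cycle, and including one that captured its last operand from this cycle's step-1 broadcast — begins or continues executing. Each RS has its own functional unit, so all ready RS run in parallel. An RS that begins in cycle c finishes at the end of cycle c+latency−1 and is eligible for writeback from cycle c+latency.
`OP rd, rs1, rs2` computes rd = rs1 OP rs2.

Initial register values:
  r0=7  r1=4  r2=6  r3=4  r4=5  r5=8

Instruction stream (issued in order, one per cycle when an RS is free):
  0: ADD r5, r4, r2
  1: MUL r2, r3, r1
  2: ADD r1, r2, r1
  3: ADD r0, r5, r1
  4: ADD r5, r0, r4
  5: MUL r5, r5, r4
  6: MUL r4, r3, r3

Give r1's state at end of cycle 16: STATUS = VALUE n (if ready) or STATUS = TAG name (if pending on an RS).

STATUS = VALUE 20

cycle 1: issue ADD r5<-Add1 // r0:7,r1:4,r2:6,r3:4,r4:5,r5:Add1
cycle 2: issue MUL r2<-Mul1 // r0:7,r1:4,r2:Mul1,r3:4,r4:5,r5:Add1
cycle 3: CDB Add1=11; issue ADD r1<-Add1 // r0:7,r1:Add1,r2:Mul1,r3:4,r4:5,r5:11
cycle 4: issue ADD r0<-Add2 // r0:Add2,r1:Add1,r2:Mul1,r3:4,r4:5,r5:11
cycle 5: stall // r0:Add2,r1:Add1,r2:Mul1,r3:4,r4:5,r5:11
cycle 6: stall // r0:Add2,r1:Add1,r2:Mul1,r3:4,r4:5,r5:11
cycle 7: CDB Mul1=16; stall // r0:Add2,r1:Add1,r2:16,r3:4,r4:5,r5:11
cycle 8: stall // r0:Add2,r1:Add1,r2:16,r3:4,r4:5,r5:11
cycle 9: CDB Add1=20; issue ADD r5<-Add1 // r0:Add2,r1:20,r2:16,r3:4,r4:5,r5:Add1
cycle 10: issue MUL r5<-Mul1 // r0:Add2,r1:20,r2:16,r3:4,r4:5,r5:Mul1
cycle 11: CDB Add2=31; issue MUL r4<-Mul2 // r0:31,r1:20,r2:16,r3:4,r4:Mul2,r5:Mul1
cycle 12: - // r0:31,r1:20,r2:16,r3:4,r4:Mul2,r5:Mul1
cycle 13: CDB Add1=36 // r0:31,r1:20,r2:16,r3:4,r4:Mul2,r5:Mul1
cycle 14: - // r0:31,r1:20,r2:16,r3:4,r4:Mul2,r5:Mul1
cycle 15: - // r0:31,r1:20,r2:16,r3:4,r4:Mul2,r5:Mul1
cycle 16: CDB Mul2=16 // r0:31,r1:20,r2:16,r3:4,r4:16,r5:Mul1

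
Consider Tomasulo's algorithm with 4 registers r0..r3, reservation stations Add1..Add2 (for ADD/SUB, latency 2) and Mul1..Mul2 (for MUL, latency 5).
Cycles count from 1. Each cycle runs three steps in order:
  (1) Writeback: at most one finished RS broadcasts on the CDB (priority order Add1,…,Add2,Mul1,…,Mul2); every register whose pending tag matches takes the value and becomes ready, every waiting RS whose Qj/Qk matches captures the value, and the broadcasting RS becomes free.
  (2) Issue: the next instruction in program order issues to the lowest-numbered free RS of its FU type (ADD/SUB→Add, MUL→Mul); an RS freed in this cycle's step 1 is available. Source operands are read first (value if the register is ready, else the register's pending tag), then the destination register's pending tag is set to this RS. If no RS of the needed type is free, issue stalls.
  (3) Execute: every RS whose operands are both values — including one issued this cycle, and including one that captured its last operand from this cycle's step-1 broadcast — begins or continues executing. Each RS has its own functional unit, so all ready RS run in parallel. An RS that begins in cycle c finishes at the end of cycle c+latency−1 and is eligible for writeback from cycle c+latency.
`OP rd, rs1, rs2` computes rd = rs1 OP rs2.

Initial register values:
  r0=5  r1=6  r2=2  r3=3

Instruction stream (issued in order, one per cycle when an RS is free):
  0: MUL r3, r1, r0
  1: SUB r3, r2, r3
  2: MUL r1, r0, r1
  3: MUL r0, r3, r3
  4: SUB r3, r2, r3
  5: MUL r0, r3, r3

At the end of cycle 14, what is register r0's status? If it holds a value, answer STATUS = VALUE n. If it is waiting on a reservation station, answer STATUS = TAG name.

STATUS = TAG Mul2

cycle 1: issue MUL r3<-Mul1 // r0:5,r1:6,r2:2,r3:Mul1
cycle 2: issue SUB r3<-Add1 // r0:5,r1:6,r2:2,r3:Add1
cycle 3: issue MUL r1<-Mul2 // r0:5,r1:Mul2,r2:2,r3:Add1
cycle 4: stall // r0:5,r1:Mul2,r2:2,r3:Add1
cycle 5: stall // r0:5,r1:Mul2,r2:2,r3:Add1
cycle 6: CDB Mul1=30; issue MUL r0<-Mul1 // r0:Mul1,r1:Mul2,r2:2,r3:Add1
cycle 7: issue SUB r3<-Add2 // r0:Mul1,r1:Mul2,r2:2,r3:Add2
cycle 8: CDB Add1=-28; stall // r0:Mul1,r1:Mul2,r2:2,r3:Add2
cycle 9: CDB Mul2=30; issue MUL r0<-Mul2 // r0:Mul2,r1:30,r2:2,r3:Add2
cycle 10: CDB Add2=30 // r0:Mul2,r1:30,r2:2,r3:30
cycle 11: - // r0:Mul2,r1:30,r2:2,r3:30
cycle 12: - // r0:Mul2,r1:30,r2:2,r3:30
cycle 13: CDB Mul1=784 // r0:Mul2,r1:30,r2:2,r3:30
cycle 14: - // r0:Mul2,r1:30,r2:2,r3:30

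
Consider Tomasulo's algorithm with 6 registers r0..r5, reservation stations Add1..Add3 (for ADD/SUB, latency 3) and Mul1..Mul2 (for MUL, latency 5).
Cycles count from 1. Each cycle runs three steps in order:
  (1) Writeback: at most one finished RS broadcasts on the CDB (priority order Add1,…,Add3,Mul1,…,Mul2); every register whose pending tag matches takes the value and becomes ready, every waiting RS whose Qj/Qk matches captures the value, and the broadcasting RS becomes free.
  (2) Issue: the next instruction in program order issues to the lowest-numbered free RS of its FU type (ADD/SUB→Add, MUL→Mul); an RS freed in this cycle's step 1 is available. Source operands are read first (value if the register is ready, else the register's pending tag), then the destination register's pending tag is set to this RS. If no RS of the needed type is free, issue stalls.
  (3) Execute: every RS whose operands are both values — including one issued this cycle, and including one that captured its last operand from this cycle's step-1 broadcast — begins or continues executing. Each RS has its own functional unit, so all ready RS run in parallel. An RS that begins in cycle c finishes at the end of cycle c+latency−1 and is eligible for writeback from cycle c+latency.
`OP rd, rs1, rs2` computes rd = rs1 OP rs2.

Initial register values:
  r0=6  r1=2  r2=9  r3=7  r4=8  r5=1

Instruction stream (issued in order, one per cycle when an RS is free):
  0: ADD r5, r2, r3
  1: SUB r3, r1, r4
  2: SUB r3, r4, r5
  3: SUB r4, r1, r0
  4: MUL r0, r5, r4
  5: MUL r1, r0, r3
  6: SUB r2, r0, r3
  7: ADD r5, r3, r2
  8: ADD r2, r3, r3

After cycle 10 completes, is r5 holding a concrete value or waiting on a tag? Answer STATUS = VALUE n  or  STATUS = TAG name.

STATUS = TAG Add2

cycle 1: issue ADD r5<-Add1 // r0:6,r1:2,r2:9,r3:7,r4:8,r5:Add1
cycle 2: issue SUB r3<-Add2 // r0:6,r1:2,r2:9,r3:Add2,r4:8,r5:Add1
cycle 3: issue SUB r3<-Add3 // r0:6,r1:2,r2:9,r3:Add3,r4:8,r5:Add1
cycle 4: CDB Add1=16; issue SUB r4<-Add1 // r0:6,r1:2,r2:9,r3:Add3,r4:Add1,r5:16
cycle 5: CDB Add2=-6; issue MUL r0<-Mul1 // r0:Mul1,r1:2,r2:9,r3:Add3,r4:Add1,r5:16
cycle 6: issue MUL r1<-Mul2 // r0:Mul1,r1:Mul2,r2:9,r3:Add3,r4:Add1,r5:16
cycle 7: CDB Add1=-4; issue SUB r2<-Add1 // r0:Mul1,r1:Mul2,r2:Add1,r3:Add3,r4:-4,r5:16
cycle 8: CDB Add3=-8; issue ADD r5<-Add2 // r0:Mul1,r1:Mul2,r2:Add1,r3:-8,r4:-4,r5:Add2
cycle 9: issue ADD r2<-Add3 // r0:Mul1,r1:Mul2,r2:Add3,r3:-8,r4:-4,r5:Add2
cycle 10: - // r0:Mul1,r1:Mul2,r2:Add3,r3:-8,r4:-4,r5:Add2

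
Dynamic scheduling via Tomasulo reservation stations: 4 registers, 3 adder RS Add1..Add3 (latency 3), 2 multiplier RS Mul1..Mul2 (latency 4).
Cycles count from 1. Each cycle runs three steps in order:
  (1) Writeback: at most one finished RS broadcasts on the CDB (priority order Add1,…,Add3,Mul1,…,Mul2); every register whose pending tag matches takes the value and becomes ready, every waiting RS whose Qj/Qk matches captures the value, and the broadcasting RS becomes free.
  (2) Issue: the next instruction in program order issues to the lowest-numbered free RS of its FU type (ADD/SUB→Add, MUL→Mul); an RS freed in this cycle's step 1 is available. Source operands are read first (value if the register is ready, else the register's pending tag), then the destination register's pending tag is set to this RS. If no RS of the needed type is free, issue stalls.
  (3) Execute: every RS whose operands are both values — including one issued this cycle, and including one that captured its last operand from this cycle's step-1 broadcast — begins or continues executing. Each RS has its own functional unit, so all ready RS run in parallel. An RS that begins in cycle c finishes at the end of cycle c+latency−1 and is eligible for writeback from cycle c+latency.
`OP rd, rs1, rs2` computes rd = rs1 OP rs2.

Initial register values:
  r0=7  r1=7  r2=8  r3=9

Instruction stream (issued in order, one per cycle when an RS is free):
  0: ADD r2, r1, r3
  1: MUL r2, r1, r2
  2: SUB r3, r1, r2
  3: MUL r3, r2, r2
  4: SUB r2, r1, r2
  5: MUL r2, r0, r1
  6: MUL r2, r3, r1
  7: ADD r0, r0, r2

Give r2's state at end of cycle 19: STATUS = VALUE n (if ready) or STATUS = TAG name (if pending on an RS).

STATUS = VALUE 87808

c1: issue ADD r2<-Add1 | r0:7,r1:7,r2:Add1,r3:9
c2: issue MUL r2<-Mul1 | r0:7,r1:7,r2:Mul1,r3:9
c3: issue SUB r3<-Add2 | r0:7,r1:7,r2:Mul1,r3:Add2
c4: CDB Add1=16; issue MUL r3<-Mul2 | r0:7,r1:7,r2:Mul1,r3:Mul2
c5: issue SUB r2<-Add1 | r0:7,r1:7,r2:Add1,r3:Mul2
c6: stall | r0:7,r1:7,r2:Add1,r3:Mul2
c7: stall | r0:7,r1:7,r2:Add1,r3:Mul2
c8: CDB Mul1=112; issue MUL r2<-Mul1 | r0:7,r1:7,r2:Mul1,r3:Mul2
c9: stall | r0:7,r1:7,r2:Mul1,r3:Mul2
c10: stall | r0:7,r1:7,r2:Mul1,r3:Mul2
c11: CDB Add1=-105; stall | r0:7,r1:7,r2:Mul1,r3:Mul2
c12: CDB Add2=-105; stall | r0:7,r1:7,r2:Mul1,r3:Mul2
c13: CDB Mul1=49; issue MUL r2<-Mul1 | r0:7,r1:7,r2:Mul1,r3:Mul2
c14: CDB Mul2=12544; issue ADD r0<-Add1 | r0:Add1,r1:7,r2:Mul1,r3:12544
c15: - | r0:Add1,r1:7,r2:Mul1,r3:12544
c16: - | r0:Add1,r1:7,r2:Mul1,r3:12544
c17: - | r0:Add1,r1:7,r2:Mul1,r3:12544
c18: CDB Mul1=87808 | r0:Add1,r1:7,r2:87808,r3:12544
c19: - | r0:Add1,r1:7,r2:87808,r3:12544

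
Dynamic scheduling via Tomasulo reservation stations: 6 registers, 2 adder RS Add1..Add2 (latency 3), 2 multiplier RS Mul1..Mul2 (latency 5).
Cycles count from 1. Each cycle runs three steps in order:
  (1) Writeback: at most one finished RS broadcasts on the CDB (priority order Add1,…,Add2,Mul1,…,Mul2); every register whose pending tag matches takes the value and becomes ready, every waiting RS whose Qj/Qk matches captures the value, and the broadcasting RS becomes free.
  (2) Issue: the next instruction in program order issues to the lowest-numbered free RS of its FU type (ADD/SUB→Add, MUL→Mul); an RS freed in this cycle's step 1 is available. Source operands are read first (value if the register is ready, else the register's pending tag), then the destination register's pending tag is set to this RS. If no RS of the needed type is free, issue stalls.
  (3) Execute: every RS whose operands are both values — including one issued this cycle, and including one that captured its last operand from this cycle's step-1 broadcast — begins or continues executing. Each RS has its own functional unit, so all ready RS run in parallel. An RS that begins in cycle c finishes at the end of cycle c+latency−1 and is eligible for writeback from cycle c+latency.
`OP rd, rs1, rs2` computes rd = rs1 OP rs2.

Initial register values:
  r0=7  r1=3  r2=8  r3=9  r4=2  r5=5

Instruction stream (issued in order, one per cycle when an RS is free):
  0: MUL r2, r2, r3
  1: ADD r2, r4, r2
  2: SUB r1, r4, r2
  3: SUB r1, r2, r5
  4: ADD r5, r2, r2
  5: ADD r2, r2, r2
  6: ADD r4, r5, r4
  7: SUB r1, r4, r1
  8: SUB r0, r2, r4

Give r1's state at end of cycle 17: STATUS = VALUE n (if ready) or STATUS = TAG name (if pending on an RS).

STATUS = TAG Add2

  c1: issue MUL r2<-Mul1  regs: r0:7,r1:3,r2:Mul1,r3:9,r4:2,r5:5
  c2: issue ADD r2<-Add1  regs: r0:7,r1:3,r2:Add1,r3:9,r4:2,r5:5
  c3: issue SUB r1<-Add2  regs: r0:7,r1:Add2,r2:Add1,r3:9,r4:2,r5:5
  c4: stall  regs: r0:7,r1:Add2,r2:Add1,r3:9,r4:2,r5:5
  c5: stall  regs: r0:7,r1:Add2,r2:Add1,r3:9,r4:2,r5:5
  c6: CDB Mul1=72; stall  regs: r0:7,r1:Add2,r2:Add1,r3:9,r4:2,r5:5
  c7: stall  regs: r0:7,r1:Add2,r2:Add1,r3:9,r4:2,r5:5
  c8: stall  regs: r0:7,r1:Add2,r2:Add1,r3:9,r4:2,r5:5
  c9: CDB Add1=74; issue SUB r1<-Add1  regs: r0:7,r1:Add1,r2:74,r3:9,r4:2,r5:5
  c10: stall  regs: r0:7,r1:Add1,r2:74,r3:9,r4:2,r5:5
  c11: stall  regs: r0:7,r1:Add1,r2:74,r3:9,r4:2,r5:5
  c12: CDB Add1=69; issue ADD r5<-Add1  regs: r0:7,r1:69,r2:74,r3:9,r4:2,r5:Add1
  c13: CDB Add2=-72; issue ADD r2<-Add2  regs: r0:7,r1:69,r2:Add2,r3:9,r4:2,r5:Add1
  c14: stall  regs: r0:7,r1:69,r2:Add2,r3:9,r4:2,r5:Add1
  c15: CDB Add1=148; issue ADD r4<-Add1  regs: r0:7,r1:69,r2:Add2,r3:9,r4:Add1,r5:148
  c16: CDB Add2=148; issue SUB r1<-Add2  regs: r0:7,r1:Add2,r2:148,r3:9,r4:Add1,r5:148
  c17: stall  regs: r0:7,r1:Add2,r2:148,r3:9,r4:Add1,r5:148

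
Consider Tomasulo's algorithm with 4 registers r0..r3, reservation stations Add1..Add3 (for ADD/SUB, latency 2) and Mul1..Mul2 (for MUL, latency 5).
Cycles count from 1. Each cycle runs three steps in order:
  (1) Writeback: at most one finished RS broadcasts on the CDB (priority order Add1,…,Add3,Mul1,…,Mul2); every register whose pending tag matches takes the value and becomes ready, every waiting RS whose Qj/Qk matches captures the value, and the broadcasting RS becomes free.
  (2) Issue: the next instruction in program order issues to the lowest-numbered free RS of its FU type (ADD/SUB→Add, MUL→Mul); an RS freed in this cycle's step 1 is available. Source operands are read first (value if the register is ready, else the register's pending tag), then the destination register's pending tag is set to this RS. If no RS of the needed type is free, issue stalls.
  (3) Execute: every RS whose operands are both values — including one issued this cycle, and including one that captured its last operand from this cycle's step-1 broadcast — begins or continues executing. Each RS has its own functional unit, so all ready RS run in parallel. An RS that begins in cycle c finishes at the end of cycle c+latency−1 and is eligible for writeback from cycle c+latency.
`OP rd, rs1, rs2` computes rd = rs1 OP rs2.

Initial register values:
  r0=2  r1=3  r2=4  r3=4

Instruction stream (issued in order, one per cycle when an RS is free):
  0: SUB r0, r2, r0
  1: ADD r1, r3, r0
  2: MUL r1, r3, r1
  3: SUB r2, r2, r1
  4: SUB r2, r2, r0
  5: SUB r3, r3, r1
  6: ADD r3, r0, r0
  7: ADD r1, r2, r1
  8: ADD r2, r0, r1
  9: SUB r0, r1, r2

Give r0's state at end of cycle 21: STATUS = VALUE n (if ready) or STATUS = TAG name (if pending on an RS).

c1: issue SUB r0<-Add1 | r0:Add1,r1:3,r2:4,r3:4
c2: issue ADD r1<-Add2 | r0:Add1,r1:Add2,r2:4,r3:4
c3: CDB Add1=2; issue MUL r1<-Mul1 | r0:2,r1:Mul1,r2:4,r3:4
c4: issue SUB r2<-Add1 | r0:2,r1:Mul1,r2:Add1,r3:4
c5: CDB Add2=6; issue SUB r2<-Add2 | r0:2,r1:Mul1,r2:Add2,r3:4
c6: issue SUB r3<-Add3 | r0:2,r1:Mul1,r2:Add2,r3:Add3
c7: stall | r0:2,r1:Mul1,r2:Add2,r3:Add3
c8: stall | r0:2,r1:Mul1,r2:Add2,r3:Add3
c9: stall | r0:2,r1:Mul1,r2:Add2,r3:Add3
c10: CDB Mul1=24; stall | r0:2,r1:24,r2:Add2,r3:Add3
c11: stall | r0:2,r1:24,r2:Add2,r3:Add3
c12: CDB Add1=-20; issue ADD r3<-Add1 | r0:2,r1:24,r2:Add2,r3:Add1
c13: CDB Add3=-20; issue ADD r1<-Add3 | r0:2,r1:Add3,r2:Add2,r3:Add1
c14: CDB Add1=4; issue ADD r2<-Add1 | r0:2,r1:Add3,r2:Add1,r3:4
c15: CDB Add2=-22; issue SUB r0<-Add2 | r0:Add2,r1:Add3,r2:Add1,r3:4
c16: - | r0:Add2,r1:Add3,r2:Add1,r3:4
c17: CDB Add3=2 | r0:Add2,r1:2,r2:Add1,r3:4
c18: - | r0:Add2,r1:2,r2:Add1,r3:4
c19: CDB Add1=4 | r0:Add2,r1:2,r2:4,r3:4
c20: - | r0:Add2,r1:2,r2:4,r3:4
c21: CDB Add2=-2 | r0:-2,r1:2,r2:4,r3:4

STATUS = VALUE -2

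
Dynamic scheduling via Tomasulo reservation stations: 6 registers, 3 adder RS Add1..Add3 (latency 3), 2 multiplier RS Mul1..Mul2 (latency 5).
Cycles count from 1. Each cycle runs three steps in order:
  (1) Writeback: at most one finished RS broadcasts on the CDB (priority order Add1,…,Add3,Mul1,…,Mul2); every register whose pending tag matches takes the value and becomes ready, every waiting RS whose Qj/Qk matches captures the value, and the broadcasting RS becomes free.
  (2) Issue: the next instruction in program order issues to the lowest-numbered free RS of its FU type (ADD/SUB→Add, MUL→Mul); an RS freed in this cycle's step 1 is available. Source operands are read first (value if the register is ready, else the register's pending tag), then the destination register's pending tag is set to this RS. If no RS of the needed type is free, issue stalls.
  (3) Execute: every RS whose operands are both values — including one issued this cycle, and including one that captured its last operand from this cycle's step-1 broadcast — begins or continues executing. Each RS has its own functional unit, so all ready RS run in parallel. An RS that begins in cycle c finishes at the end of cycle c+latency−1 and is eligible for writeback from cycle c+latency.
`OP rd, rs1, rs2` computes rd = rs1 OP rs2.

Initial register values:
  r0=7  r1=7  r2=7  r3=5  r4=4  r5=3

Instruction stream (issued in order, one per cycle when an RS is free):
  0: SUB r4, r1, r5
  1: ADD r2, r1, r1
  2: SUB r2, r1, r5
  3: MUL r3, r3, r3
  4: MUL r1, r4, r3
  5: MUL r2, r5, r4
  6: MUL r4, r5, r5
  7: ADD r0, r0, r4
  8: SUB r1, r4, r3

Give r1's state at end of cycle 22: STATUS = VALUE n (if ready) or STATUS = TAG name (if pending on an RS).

STATUS = TAG Add2

c1: issue SUB r4<-Add1 | r0:7,r1:7,r2:7,r3:5,r4:Add1,r5:3
c2: issue ADD r2<-Add2 | r0:7,r1:7,r2:Add2,r3:5,r4:Add1,r5:3
c3: issue SUB r2<-Add3 | r0:7,r1:7,r2:Add3,r3:5,r4:Add1,r5:3
c4: CDB Add1=4; issue MUL r3<-Mul1 | r0:7,r1:7,r2:Add3,r3:Mul1,r4:4,r5:3
c5: CDB Add2=14; issue MUL r1<-Mul2 | r0:7,r1:Mul2,r2:Add3,r3:Mul1,r4:4,r5:3
c6: CDB Add3=4; stall | r0:7,r1:Mul2,r2:4,r3:Mul1,r4:4,r5:3
c7: stall | r0:7,r1:Mul2,r2:4,r3:Mul1,r4:4,r5:3
c8: stall | r0:7,r1:Mul2,r2:4,r3:Mul1,r4:4,r5:3
c9: CDB Mul1=25; issue MUL r2<-Mul1 | r0:7,r1:Mul2,r2:Mul1,r3:25,r4:4,r5:3
c10: stall | r0:7,r1:Mul2,r2:Mul1,r3:25,r4:4,r5:3
c11: stall | r0:7,r1:Mul2,r2:Mul1,r3:25,r4:4,r5:3
c12: stall | r0:7,r1:Mul2,r2:Mul1,r3:25,r4:4,r5:3
c13: stall | r0:7,r1:Mul2,r2:Mul1,r3:25,r4:4,r5:3
c14: CDB Mul1=12; issue MUL r4<-Mul1 | r0:7,r1:Mul2,r2:12,r3:25,r4:Mul1,r5:3
c15: CDB Mul2=100; issue ADD r0<-Add1 | r0:Add1,r1:100,r2:12,r3:25,r4:Mul1,r5:3
c16: issue SUB r1<-Add2 | r0:Add1,r1:Add2,r2:12,r3:25,r4:Mul1,r5:3
c17: - | r0:Add1,r1:Add2,r2:12,r3:25,r4:Mul1,r5:3
c18: - | r0:Add1,r1:Add2,r2:12,r3:25,r4:Mul1,r5:3
c19: CDB Mul1=9 | r0:Add1,r1:Add2,r2:12,r3:25,r4:9,r5:3
c20: - | r0:Add1,r1:Add2,r2:12,r3:25,r4:9,r5:3
c21: - | r0:Add1,r1:Add2,r2:12,r3:25,r4:9,r5:3
c22: CDB Add1=16 | r0:16,r1:Add2,r2:12,r3:25,r4:9,r5:3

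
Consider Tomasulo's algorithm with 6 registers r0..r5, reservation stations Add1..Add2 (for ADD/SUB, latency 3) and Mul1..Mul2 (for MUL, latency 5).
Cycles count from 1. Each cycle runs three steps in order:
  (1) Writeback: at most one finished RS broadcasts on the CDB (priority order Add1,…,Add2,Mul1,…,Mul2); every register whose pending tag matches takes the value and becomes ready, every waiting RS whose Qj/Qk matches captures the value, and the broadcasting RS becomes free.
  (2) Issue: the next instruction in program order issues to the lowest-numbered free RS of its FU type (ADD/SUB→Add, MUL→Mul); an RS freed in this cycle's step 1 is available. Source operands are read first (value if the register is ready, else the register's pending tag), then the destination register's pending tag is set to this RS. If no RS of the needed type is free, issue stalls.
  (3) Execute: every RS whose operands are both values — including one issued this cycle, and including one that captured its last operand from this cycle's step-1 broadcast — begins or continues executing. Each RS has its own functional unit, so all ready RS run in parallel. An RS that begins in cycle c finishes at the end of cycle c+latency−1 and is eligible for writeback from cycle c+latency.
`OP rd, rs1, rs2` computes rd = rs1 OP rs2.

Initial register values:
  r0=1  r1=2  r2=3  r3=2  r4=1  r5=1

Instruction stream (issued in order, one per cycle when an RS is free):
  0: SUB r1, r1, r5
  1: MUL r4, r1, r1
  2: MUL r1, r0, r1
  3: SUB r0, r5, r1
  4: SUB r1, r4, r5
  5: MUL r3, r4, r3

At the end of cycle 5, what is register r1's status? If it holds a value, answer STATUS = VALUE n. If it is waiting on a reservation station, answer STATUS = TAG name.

STATUS = TAG Add2

  c1: issue SUB r1<-Add1  regs: r0:1,r1:Add1,r2:3,r3:2,r4:1,r5:1
  c2: issue MUL r4<-Mul1  regs: r0:1,r1:Add1,r2:3,r3:2,r4:Mul1,r5:1
  c3: issue MUL r1<-Mul2  regs: r0:1,r1:Mul2,r2:3,r3:2,r4:Mul1,r5:1
  c4: CDB Add1=1; issue SUB r0<-Add1  regs: r0:Add1,r1:Mul2,r2:3,r3:2,r4:Mul1,r5:1
  c5: issue SUB r1<-Add2  regs: r0:Add1,r1:Add2,r2:3,r3:2,r4:Mul1,r5:1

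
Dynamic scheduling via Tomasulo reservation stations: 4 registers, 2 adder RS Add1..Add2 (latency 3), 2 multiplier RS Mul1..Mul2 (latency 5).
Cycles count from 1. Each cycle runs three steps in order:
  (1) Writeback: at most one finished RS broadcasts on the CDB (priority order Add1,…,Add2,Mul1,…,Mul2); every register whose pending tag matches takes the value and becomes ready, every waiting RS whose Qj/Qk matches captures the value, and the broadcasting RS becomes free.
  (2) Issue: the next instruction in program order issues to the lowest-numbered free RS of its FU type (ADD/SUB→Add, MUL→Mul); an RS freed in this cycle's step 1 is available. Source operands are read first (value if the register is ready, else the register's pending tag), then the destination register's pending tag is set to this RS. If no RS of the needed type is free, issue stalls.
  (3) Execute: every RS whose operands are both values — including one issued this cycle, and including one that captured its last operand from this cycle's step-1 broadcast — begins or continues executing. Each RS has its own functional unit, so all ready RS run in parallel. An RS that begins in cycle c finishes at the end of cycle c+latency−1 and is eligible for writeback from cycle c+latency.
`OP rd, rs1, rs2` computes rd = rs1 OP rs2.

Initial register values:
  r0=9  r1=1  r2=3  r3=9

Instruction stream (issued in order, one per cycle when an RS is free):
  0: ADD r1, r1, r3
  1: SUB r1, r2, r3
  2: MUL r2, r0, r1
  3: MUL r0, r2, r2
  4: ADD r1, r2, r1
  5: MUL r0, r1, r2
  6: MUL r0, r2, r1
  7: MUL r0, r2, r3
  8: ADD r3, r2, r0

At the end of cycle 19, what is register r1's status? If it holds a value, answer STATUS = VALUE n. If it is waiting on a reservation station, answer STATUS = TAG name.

STATUS = VALUE -60

c1: issue ADD r1<-Add1 | r0:9,r1:Add1,r2:3,r3:9
c2: issue SUB r1<-Add2 | r0:9,r1:Add2,r2:3,r3:9
c3: issue MUL r2<-Mul1 | r0:9,r1:Add2,r2:Mul1,r3:9
c4: CDB Add1=10; issue MUL r0<-Mul2 | r0:Mul2,r1:Add2,r2:Mul1,r3:9
c5: CDB Add2=-6; issue ADD r1<-Add1 | r0:Mul2,r1:Add1,r2:Mul1,r3:9
c6: stall | r0:Mul2,r1:Add1,r2:Mul1,r3:9
c7: stall | r0:Mul2,r1:Add1,r2:Mul1,r3:9
c8: stall | r0:Mul2,r1:Add1,r2:Mul1,r3:9
c9: stall | r0:Mul2,r1:Add1,r2:Mul1,r3:9
c10: CDB Mul1=-54; issue MUL r0<-Mul1 | r0:Mul1,r1:Add1,r2:-54,r3:9
c11: stall | r0:Mul1,r1:Add1,r2:-54,r3:9
c12: stall | r0:Mul1,r1:Add1,r2:-54,r3:9
c13: CDB Add1=-60; stall | r0:Mul1,r1:-60,r2:-54,r3:9
c14: stall | r0:Mul1,r1:-60,r2:-54,r3:9
c15: CDB Mul2=2916; issue MUL r0<-Mul2 | r0:Mul2,r1:-60,r2:-54,r3:9
c16: stall | r0:Mul2,r1:-60,r2:-54,r3:9
c17: stall | r0:Mul2,r1:-60,r2:-54,r3:9
c18: CDB Mul1=3240; issue MUL r0<-Mul1 | r0:Mul1,r1:-60,r2:-54,r3:9
c19: issue ADD r3<-Add1 | r0:Mul1,r1:-60,r2:-54,r3:Add1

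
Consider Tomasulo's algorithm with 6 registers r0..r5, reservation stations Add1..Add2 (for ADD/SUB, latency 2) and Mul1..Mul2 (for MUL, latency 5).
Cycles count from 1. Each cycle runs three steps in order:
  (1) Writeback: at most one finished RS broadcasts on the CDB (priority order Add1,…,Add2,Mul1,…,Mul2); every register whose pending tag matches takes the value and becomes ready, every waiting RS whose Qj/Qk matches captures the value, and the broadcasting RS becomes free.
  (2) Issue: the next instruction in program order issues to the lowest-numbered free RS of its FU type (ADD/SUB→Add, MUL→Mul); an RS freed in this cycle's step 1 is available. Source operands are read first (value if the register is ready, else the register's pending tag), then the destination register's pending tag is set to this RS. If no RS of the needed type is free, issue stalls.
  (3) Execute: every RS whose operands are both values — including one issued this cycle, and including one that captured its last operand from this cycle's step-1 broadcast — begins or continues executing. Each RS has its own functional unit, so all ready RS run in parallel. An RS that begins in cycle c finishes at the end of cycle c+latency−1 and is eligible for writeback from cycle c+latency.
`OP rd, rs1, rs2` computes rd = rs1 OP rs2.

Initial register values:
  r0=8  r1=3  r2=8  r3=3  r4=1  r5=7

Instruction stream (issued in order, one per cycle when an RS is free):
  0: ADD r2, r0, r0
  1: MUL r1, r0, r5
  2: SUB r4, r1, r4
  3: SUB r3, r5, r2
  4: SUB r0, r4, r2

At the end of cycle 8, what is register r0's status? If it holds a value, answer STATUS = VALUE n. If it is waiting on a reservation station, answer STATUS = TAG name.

  c1: issue ADD r2<-Add1  regs: r0:8,r1:3,r2:Add1,r3:3,r4:1,r5:7
  c2: issue MUL r1<-Mul1  regs: r0:8,r1:Mul1,r2:Add1,r3:3,r4:1,r5:7
  c3: CDB Add1=16; issue SUB r4<-Add1  regs: r0:8,r1:Mul1,r2:16,r3:3,r4:Add1,r5:7
  c4: issue SUB r3<-Add2  regs: r0:8,r1:Mul1,r2:16,r3:Add2,r4:Add1,r5:7
  c5: stall  regs: r0:8,r1:Mul1,r2:16,r3:Add2,r4:Add1,r5:7
  c6: CDB Add2=-9; issue SUB r0<-Add2  regs: r0:Add2,r1:Mul1,r2:16,r3:-9,r4:Add1,r5:7
  c7: CDB Mul1=56  regs: r0:Add2,r1:56,r2:16,r3:-9,r4:Add1,r5:7
  c8: -  regs: r0:Add2,r1:56,r2:16,r3:-9,r4:Add1,r5:7

STATUS = TAG Add2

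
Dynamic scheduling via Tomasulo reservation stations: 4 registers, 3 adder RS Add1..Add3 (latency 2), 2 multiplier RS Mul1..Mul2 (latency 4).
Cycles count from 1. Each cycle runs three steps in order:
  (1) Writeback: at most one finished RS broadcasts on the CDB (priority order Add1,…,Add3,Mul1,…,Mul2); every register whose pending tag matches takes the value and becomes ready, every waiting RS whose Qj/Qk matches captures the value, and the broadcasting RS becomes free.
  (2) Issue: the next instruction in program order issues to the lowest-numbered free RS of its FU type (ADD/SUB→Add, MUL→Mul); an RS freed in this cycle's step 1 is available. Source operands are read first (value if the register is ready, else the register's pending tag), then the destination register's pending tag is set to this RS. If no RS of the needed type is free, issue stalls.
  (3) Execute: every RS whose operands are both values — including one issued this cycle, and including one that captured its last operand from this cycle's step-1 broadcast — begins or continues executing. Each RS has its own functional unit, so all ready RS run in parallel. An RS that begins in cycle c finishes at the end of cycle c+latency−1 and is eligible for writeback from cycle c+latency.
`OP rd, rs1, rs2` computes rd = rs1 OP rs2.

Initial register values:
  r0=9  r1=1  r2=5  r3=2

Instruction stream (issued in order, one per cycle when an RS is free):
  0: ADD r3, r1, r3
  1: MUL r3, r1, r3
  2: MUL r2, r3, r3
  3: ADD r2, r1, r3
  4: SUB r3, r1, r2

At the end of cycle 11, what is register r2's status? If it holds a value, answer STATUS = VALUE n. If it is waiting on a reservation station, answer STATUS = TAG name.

c1: issue ADD r3<-Add1 | r0:9,r1:1,r2:5,r3:Add1
c2: issue MUL r3<-Mul1 | r0:9,r1:1,r2:5,r3:Mul1
c3: CDB Add1=3; issue MUL r2<-Mul2 | r0:9,r1:1,r2:Mul2,r3:Mul1
c4: issue ADD r2<-Add1 | r0:9,r1:1,r2:Add1,r3:Mul1
c5: issue SUB r3<-Add2 | r0:9,r1:1,r2:Add1,r3:Add2
c6: - | r0:9,r1:1,r2:Add1,r3:Add2
c7: CDB Mul1=3 | r0:9,r1:1,r2:Add1,r3:Add2
c8: - | r0:9,r1:1,r2:Add1,r3:Add2
c9: CDB Add1=4 | r0:9,r1:1,r2:4,r3:Add2
c10: - | r0:9,r1:1,r2:4,r3:Add2
c11: CDB Add2=-3 | r0:9,r1:1,r2:4,r3:-3

STATUS = VALUE 4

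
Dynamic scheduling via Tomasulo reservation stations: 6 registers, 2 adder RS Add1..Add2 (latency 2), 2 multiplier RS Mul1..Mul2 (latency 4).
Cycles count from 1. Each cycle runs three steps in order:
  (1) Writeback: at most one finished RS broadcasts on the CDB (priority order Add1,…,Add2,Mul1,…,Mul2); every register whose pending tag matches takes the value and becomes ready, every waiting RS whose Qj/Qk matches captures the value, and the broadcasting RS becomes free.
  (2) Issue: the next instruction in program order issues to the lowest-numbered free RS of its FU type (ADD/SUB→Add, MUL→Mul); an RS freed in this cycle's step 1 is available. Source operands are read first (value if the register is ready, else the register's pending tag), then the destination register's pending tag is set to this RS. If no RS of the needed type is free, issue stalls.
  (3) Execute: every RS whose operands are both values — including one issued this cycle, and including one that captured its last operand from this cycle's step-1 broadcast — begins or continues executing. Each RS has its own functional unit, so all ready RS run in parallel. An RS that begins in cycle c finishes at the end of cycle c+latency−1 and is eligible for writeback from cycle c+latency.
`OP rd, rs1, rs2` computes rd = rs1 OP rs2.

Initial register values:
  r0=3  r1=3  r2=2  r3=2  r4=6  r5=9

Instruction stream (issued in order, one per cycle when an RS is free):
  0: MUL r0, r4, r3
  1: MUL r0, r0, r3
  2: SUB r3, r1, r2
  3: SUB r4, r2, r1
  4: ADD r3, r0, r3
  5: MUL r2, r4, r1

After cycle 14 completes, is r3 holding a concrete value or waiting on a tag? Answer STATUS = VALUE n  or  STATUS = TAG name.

STATUS = VALUE 25

cycle 1: issue MUL r0<-Mul1 // r0:Mul1,r1:3,r2:2,r3:2,r4:6,r5:9
cycle 2: issue MUL r0<-Mul2 // r0:Mul2,r1:3,r2:2,r3:2,r4:6,r5:9
cycle 3: issue SUB r3<-Add1 // r0:Mul2,r1:3,r2:2,r3:Add1,r4:6,r5:9
cycle 4: issue SUB r4<-Add2 // r0:Mul2,r1:3,r2:2,r3:Add1,r4:Add2,r5:9
cycle 5: CDB Add1=1; issue ADD r3<-Add1 // r0:Mul2,r1:3,r2:2,r3:Add1,r4:Add2,r5:9
cycle 6: CDB Add2=-1; stall // r0:Mul2,r1:3,r2:2,r3:Add1,r4:-1,r5:9
cycle 7: CDB Mul1=12; issue MUL r2<-Mul1 // r0:Mul2,r1:3,r2:Mul1,r3:Add1,r4:-1,r5:9
cycle 8: - // r0:Mul2,r1:3,r2:Mul1,r3:Add1,r4:-1,r5:9
cycle 9: - // r0:Mul2,r1:3,r2:Mul1,r3:Add1,r4:-1,r5:9
cycle 10: - // r0:Mul2,r1:3,r2:Mul1,r3:Add1,r4:-1,r5:9
cycle 11: CDB Mul1=-3 // r0:Mul2,r1:3,r2:-3,r3:Add1,r4:-1,r5:9
cycle 12: CDB Mul2=24 // r0:24,r1:3,r2:-3,r3:Add1,r4:-1,r5:9
cycle 13: - // r0:24,r1:3,r2:-3,r3:Add1,r4:-1,r5:9
cycle 14: CDB Add1=25 // r0:24,r1:3,r2:-3,r3:25,r4:-1,r5:9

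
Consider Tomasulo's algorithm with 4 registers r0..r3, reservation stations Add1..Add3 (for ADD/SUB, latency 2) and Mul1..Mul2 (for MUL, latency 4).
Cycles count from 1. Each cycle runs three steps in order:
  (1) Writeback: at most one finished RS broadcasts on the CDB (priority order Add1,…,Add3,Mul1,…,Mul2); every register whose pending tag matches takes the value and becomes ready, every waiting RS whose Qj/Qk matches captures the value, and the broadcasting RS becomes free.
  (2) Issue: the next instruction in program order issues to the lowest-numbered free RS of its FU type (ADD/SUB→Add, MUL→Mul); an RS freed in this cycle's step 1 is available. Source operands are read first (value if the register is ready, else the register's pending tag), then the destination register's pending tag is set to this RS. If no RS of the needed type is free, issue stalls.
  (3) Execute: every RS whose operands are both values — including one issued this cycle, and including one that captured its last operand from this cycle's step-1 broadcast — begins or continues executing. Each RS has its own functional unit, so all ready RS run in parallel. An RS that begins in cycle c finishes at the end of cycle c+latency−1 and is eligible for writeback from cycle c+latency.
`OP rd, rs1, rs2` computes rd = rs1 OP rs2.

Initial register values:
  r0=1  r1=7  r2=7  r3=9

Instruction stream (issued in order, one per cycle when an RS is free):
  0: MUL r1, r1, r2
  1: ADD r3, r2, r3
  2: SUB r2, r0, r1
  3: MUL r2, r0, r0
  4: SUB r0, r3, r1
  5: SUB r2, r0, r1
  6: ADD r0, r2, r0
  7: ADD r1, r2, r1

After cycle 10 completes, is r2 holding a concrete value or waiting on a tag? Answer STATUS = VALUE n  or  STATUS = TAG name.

  c1: issue MUL r1<-Mul1  regs: r0:1,r1:Mul1,r2:7,r3:9
  c2: issue ADD r3<-Add1  regs: r0:1,r1:Mul1,r2:7,r3:Add1
  c3: issue SUB r2<-Add2  regs: r0:1,r1:Mul1,r2:Add2,r3:Add1
  c4: CDB Add1=16; issue MUL r2<-Mul2  regs: r0:1,r1:Mul1,r2:Mul2,r3:16
  c5: CDB Mul1=49; issue SUB r0<-Add1  regs: r0:Add1,r1:49,r2:Mul2,r3:16
  c6: issue SUB r2<-Add3  regs: r0:Add1,r1:49,r2:Add3,r3:16
  c7: CDB Add1=-33; issue ADD r0<-Add1  regs: r0:Add1,r1:49,r2:Add3,r3:16
  c8: CDB Add2=-48; issue ADD r1<-Add2  regs: r0:Add1,r1:Add2,r2:Add3,r3:16
  c9: CDB Add3=-82  regs: r0:Add1,r1:Add2,r2:-82,r3:16
  c10: CDB Mul2=1  regs: r0:Add1,r1:Add2,r2:-82,r3:16

STATUS = VALUE -82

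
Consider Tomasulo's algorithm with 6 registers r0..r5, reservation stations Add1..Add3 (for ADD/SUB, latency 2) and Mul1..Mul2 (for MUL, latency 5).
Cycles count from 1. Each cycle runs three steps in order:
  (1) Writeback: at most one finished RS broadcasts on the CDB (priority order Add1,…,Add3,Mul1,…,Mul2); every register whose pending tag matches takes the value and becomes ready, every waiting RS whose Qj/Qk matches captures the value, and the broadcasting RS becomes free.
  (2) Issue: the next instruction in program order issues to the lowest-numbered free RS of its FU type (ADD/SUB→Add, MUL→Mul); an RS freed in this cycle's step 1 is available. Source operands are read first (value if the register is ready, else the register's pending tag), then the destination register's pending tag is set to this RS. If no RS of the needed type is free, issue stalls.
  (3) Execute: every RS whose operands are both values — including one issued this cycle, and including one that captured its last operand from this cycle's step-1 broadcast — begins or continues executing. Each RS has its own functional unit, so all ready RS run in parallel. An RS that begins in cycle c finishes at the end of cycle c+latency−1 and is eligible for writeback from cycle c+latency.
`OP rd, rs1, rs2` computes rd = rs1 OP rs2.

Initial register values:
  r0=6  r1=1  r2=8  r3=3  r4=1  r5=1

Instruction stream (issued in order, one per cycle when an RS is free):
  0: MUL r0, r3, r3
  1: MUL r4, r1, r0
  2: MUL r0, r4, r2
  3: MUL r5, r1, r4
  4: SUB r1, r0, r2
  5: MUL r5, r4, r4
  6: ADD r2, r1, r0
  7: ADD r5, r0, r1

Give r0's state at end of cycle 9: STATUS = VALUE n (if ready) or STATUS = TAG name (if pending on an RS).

STATUS = TAG Mul1

c1: issue MUL r0<-Mul1 | r0:Mul1,r1:1,r2:8,r3:3,r4:1,r5:1
c2: issue MUL r4<-Mul2 | r0:Mul1,r1:1,r2:8,r3:3,r4:Mul2,r5:1
c3: stall | r0:Mul1,r1:1,r2:8,r3:3,r4:Mul2,r5:1
c4: stall | r0:Mul1,r1:1,r2:8,r3:3,r4:Mul2,r5:1
c5: stall | r0:Mul1,r1:1,r2:8,r3:3,r4:Mul2,r5:1
c6: CDB Mul1=9; issue MUL r0<-Mul1 | r0:Mul1,r1:1,r2:8,r3:3,r4:Mul2,r5:1
c7: stall | r0:Mul1,r1:1,r2:8,r3:3,r4:Mul2,r5:1
c8: stall | r0:Mul1,r1:1,r2:8,r3:3,r4:Mul2,r5:1
c9: stall | r0:Mul1,r1:1,r2:8,r3:3,r4:Mul2,r5:1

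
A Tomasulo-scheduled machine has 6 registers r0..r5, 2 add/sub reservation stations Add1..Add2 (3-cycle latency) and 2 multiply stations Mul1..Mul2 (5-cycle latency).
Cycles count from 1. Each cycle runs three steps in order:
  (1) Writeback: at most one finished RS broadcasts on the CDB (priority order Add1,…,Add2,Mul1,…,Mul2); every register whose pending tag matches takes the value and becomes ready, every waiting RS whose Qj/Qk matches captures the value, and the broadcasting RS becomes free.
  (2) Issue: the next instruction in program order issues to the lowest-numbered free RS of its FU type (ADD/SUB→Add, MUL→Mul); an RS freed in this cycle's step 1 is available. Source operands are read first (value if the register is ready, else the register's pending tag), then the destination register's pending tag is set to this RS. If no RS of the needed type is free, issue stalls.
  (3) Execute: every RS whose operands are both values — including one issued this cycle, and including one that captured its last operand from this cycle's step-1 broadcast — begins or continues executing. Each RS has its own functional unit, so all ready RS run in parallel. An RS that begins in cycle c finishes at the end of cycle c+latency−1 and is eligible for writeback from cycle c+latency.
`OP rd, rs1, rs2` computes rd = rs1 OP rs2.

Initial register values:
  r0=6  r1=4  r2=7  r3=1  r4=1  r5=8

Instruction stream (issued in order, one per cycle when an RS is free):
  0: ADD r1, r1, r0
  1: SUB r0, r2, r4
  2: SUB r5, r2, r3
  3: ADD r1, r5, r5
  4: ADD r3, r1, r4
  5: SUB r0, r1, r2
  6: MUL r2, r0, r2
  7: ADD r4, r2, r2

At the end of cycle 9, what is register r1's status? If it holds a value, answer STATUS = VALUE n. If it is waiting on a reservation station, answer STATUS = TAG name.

cycle 1: issue ADD r1<-Add1 // r0:6,r1:Add1,r2:7,r3:1,r4:1,r5:8
cycle 2: issue SUB r0<-Add2 // r0:Add2,r1:Add1,r2:7,r3:1,r4:1,r5:8
cycle 3: stall // r0:Add2,r1:Add1,r2:7,r3:1,r4:1,r5:8
cycle 4: CDB Add1=10; issue SUB r5<-Add1 // r0:Add2,r1:10,r2:7,r3:1,r4:1,r5:Add1
cycle 5: CDB Add2=6; issue ADD r1<-Add2 // r0:6,r1:Add2,r2:7,r3:1,r4:1,r5:Add1
cycle 6: stall // r0:6,r1:Add2,r2:7,r3:1,r4:1,r5:Add1
cycle 7: CDB Add1=6; issue ADD r3<-Add1 // r0:6,r1:Add2,r2:7,r3:Add1,r4:1,r5:6
cycle 8: stall // r0:6,r1:Add2,r2:7,r3:Add1,r4:1,r5:6
cycle 9: stall // r0:6,r1:Add2,r2:7,r3:Add1,r4:1,r5:6

STATUS = TAG Add2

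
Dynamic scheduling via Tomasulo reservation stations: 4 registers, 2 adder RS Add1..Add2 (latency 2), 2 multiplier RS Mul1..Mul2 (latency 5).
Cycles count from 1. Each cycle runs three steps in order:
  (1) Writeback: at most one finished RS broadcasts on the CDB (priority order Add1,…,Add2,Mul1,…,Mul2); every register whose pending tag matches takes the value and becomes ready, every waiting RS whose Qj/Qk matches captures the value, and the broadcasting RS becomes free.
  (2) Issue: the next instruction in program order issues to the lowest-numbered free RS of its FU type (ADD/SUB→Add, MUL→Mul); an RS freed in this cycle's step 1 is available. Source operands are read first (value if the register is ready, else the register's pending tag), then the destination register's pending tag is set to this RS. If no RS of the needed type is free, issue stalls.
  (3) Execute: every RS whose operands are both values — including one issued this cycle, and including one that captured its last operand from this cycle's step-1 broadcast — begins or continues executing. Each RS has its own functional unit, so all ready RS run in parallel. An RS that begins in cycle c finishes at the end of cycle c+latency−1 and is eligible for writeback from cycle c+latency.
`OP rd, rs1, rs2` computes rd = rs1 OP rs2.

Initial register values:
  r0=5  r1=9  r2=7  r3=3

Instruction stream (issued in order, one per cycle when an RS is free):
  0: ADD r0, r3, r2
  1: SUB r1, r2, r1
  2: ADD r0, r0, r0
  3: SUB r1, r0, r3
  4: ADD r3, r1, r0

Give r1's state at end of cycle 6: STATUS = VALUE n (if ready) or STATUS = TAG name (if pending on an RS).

STATUS = TAG Add2

cycle 1: issue ADD r0<-Add1 // r0:Add1,r1:9,r2:7,r3:3
cycle 2: issue SUB r1<-Add2 // r0:Add1,r1:Add2,r2:7,r3:3
cycle 3: CDB Add1=10; issue ADD r0<-Add1 // r0:Add1,r1:Add2,r2:7,r3:3
cycle 4: CDB Add2=-2; issue SUB r1<-Add2 // r0:Add1,r1:Add2,r2:7,r3:3
cycle 5: CDB Add1=20; issue ADD r3<-Add1 // r0:20,r1:Add2,r2:7,r3:Add1
cycle 6: - // r0:20,r1:Add2,r2:7,r3:Add1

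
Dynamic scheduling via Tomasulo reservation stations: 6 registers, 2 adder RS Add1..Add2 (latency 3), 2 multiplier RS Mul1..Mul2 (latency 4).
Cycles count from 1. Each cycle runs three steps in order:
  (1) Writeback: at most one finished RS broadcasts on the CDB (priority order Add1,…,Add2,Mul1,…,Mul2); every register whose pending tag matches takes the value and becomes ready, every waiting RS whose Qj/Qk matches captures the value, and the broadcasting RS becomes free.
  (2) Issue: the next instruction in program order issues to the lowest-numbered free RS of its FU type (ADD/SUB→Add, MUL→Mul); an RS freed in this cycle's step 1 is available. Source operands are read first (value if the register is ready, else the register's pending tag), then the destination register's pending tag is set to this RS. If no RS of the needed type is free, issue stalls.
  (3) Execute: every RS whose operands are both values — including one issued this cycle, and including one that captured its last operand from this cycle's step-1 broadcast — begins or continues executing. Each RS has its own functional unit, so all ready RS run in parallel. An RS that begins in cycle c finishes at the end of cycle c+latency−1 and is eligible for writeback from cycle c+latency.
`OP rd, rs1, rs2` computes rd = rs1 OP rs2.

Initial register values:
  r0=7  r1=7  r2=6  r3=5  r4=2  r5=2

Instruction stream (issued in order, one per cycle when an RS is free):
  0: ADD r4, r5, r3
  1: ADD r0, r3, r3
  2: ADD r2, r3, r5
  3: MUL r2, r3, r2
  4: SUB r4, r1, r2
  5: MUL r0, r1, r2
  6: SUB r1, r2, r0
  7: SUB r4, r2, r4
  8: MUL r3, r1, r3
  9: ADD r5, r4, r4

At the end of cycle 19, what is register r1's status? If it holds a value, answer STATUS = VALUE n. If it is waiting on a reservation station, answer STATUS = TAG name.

STATUS = VALUE -210

cycle 1: issue ADD r4<-Add1 // r0:7,r1:7,r2:6,r3:5,r4:Add1,r5:2
cycle 2: issue ADD r0<-Add2 // r0:Add2,r1:7,r2:6,r3:5,r4:Add1,r5:2
cycle 3: stall // r0:Add2,r1:7,r2:6,r3:5,r4:Add1,r5:2
cycle 4: CDB Add1=7; issue ADD r2<-Add1 // r0:Add2,r1:7,r2:Add1,r3:5,r4:7,r5:2
cycle 5: CDB Add2=10; issue MUL r2<-Mul1 // r0:10,r1:7,r2:Mul1,r3:5,r4:7,r5:2
cycle 6: issue SUB r4<-Add2 // r0:10,r1:7,r2:Mul1,r3:5,r4:Add2,r5:2
cycle 7: CDB Add1=7; issue MUL r0<-Mul2 // r0:Mul2,r1:7,r2:Mul1,r3:5,r4:Add2,r5:2
cycle 8: issue SUB r1<-Add1 // r0:Mul2,r1:Add1,r2:Mul1,r3:5,r4:Add2,r5:2
cycle 9: stall // r0:Mul2,r1:Add1,r2:Mul1,r3:5,r4:Add2,r5:2
cycle 10: stall // r0:Mul2,r1:Add1,r2:Mul1,r3:5,r4:Add2,r5:2
cycle 11: CDB Mul1=35; stall // r0:Mul2,r1:Add1,r2:35,r3:5,r4:Add2,r5:2
cycle 12: stall // r0:Mul2,r1:Add1,r2:35,r3:5,r4:Add2,r5:2
cycle 13: stall // r0:Mul2,r1:Add1,r2:35,r3:5,r4:Add2,r5:2
cycle 14: CDB Add2=-28; issue SUB r4<-Add2 // r0:Mul2,r1:Add1,r2:35,r3:5,r4:Add2,r5:2
cycle 15: CDB Mul2=245; issue MUL r3<-Mul1 // r0:245,r1:Add1,r2:35,r3:Mul1,r4:Add2,r5:2
cycle 16: stall // r0:245,r1:Add1,r2:35,r3:Mul1,r4:Add2,r5:2
cycle 17: CDB Add2=63; issue ADD r5<-Add2 // r0:245,r1:Add1,r2:35,r3:Mul1,r4:63,r5:Add2
cycle 18: CDB Add1=-210 // r0:245,r1:-210,r2:35,r3:Mul1,r4:63,r5:Add2
cycle 19: - // r0:245,r1:-210,r2:35,r3:Mul1,r4:63,r5:Add2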